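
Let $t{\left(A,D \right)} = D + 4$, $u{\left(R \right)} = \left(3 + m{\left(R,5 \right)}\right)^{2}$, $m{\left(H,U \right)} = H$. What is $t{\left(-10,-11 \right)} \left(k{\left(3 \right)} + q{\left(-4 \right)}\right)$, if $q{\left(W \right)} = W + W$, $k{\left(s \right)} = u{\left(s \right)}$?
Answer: $-196$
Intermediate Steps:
$u{\left(R \right)} = \left(3 + R\right)^{2}$
$k{\left(s \right)} = \left(3 + s\right)^{2}$
$q{\left(W \right)} = 2 W$
$t{\left(A,D \right)} = 4 + D$
$t{\left(-10,-11 \right)} \left(k{\left(3 \right)} + q{\left(-4 \right)}\right) = \left(4 - 11\right) \left(\left(3 + 3\right)^{2} + 2 \left(-4\right)\right) = - 7 \left(6^{2} - 8\right) = - 7 \left(36 - 8\right) = \left(-7\right) 28 = -196$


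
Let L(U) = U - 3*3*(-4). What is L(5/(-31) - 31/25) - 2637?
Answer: -2016861/775 ≈ -2602.4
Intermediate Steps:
L(U) = 36 + U (L(U) = U - 9*(-4) = U - 1*(-36) = U + 36 = 36 + U)
L(5/(-31) - 31/25) - 2637 = (36 + (5/(-31) - 31/25)) - 2637 = (36 + (5*(-1/31) - 31*1/25)) - 2637 = (36 + (-5/31 - 31/25)) - 2637 = (36 - 1086/775) - 2637 = 26814/775 - 2637 = -2016861/775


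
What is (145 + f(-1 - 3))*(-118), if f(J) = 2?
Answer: -17346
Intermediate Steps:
(145 + f(-1 - 3))*(-118) = (145 + 2)*(-118) = 147*(-118) = -17346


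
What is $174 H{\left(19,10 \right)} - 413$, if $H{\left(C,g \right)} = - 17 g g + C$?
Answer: $-292907$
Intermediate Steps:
$H{\left(C,g \right)} = C - 17 g^{2}$ ($H{\left(C,g \right)} = - 17 g^{2} + C = C - 17 g^{2}$)
$174 H{\left(19,10 \right)} - 413 = 174 \left(19 - 17 \cdot 10^{2}\right) - 413 = 174 \left(19 - 1700\right) - 413 = 174 \left(-1681\right) - 413 = -292494 - 413 = -292907$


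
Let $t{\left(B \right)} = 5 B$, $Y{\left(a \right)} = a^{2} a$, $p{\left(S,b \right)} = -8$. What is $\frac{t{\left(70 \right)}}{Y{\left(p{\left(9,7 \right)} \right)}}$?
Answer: $- \frac{175}{256} \approx -0.68359$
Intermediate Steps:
$Y{\left(a \right)} = a^{3}$
$\frac{t{\left(70 \right)}}{Y{\left(p{\left(9,7 \right)} \right)}} = \frac{5 \cdot 70}{\left(-8\right)^{3}} = \frac{350}{-512} = 350 \left(- \frac{1}{512}\right) = - \frac{175}{256}$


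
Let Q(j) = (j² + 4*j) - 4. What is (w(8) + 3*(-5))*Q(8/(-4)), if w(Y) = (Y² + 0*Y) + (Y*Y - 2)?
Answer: -888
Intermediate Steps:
Q(j) = -4 + j² + 4*j
w(Y) = -2 + 2*Y² (w(Y) = (Y² + 0) + (Y² - 2) = Y² + (-2 + Y²) = -2 + 2*Y²)
(w(8) + 3*(-5))*Q(8/(-4)) = ((-2 + 2*8²) + 3*(-5))*(-4 + (8/(-4))² + 4*(8/(-4))) = ((-2 + 2*64) - 15)*(-4 + (8*(-¼))² + 4*(8*(-¼))) = ((-2 + 128) - 15)*(-4 + (-2)² + 4*(-2)) = (126 - 15)*(-4 + 4 - 8) = 111*(-8) = -888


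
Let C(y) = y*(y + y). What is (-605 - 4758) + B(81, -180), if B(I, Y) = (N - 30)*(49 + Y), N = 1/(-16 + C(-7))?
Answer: -117637/82 ≈ -1434.6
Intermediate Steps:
C(y) = 2*y**2 (C(y) = y*(2*y) = 2*y**2)
N = 1/82 (N = 1/(-16 + 2*(-7)**2) = 1/(-16 + 2*49) = 1/(-16 + 98) = 1/82 ≈ 0.012195)
B(I, Y) = -120491/82 - 2459*Y/82 (B(I, Y) = (1/82 - 30)*(49 + Y) = -2459*(49 + Y)/82 = -120491/82 - 2459*Y/82)
(-605 - 4758) + B(81, -180) = (-605 - 4758) + (-120491/82 - 2459/82*(-180)) = -5363 + (-120491/82 + 221310/41) = -5363 + 322129/82 = -117637/82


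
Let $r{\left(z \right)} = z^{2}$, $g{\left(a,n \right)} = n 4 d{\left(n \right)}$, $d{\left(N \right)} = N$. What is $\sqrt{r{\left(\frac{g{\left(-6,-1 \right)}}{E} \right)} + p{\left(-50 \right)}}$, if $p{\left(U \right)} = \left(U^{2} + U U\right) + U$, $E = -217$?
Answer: $\frac{\sqrt{233090566}}{217} \approx 70.356$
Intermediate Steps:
$p{\left(U \right)} = U + 2 U^{2}$ ($p{\left(U \right)} = \left(U^{2} + U^{2}\right) + U = 2 U^{2} + U = U + 2 U^{2}$)
$g{\left(a,n \right)} = 4 n^{2}$ ($g{\left(a,n \right)} = n 4 n = 4 n n = 4 n^{2}$)
$\sqrt{r{\left(\frac{g{\left(-6,-1 \right)}}{E} \right)} + p{\left(-50 \right)}} = \sqrt{\left(\frac{4 \left(-1\right)^{2}}{-217}\right)^{2} - 50 \left(1 + 2 \left(-50\right)\right)} = \sqrt{\left(4 \cdot 1 \left(- \frac{1}{217}\right)\right)^{2} - 50 \left(1 - 100\right)} = \sqrt{\left(4 \left(- \frac{1}{217}\right)\right)^{2} - -4950} = \sqrt{\left(- \frac{4}{217}\right)^{2} + 4950} = \sqrt{\frac{16}{47089} + 4950} = \sqrt{\frac{233090566}{47089}} = \frac{\sqrt{233090566}}{217}$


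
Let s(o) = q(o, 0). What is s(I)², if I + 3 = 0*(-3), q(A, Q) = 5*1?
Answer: 25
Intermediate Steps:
q(A, Q) = 5
I = -3 (I = -3 + 0*(-3) = -3 + 0 = -3)
s(o) = 5
s(I)² = 5² = 25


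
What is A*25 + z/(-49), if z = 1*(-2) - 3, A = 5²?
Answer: 30630/49 ≈ 625.10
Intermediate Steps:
A = 25
z = -5 (z = -2 - 3 = -5)
A*25 + z/(-49) = 25*25 - 5/(-49) = 625 - 5*(-1/49) = 625 + 5/49 = 30630/49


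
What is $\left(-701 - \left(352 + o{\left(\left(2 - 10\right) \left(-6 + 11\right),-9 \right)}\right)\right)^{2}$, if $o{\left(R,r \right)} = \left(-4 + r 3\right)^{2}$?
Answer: $4056196$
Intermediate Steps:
$o{\left(R,r \right)} = \left(-4 + 3 r\right)^{2}$
$\left(-701 - \left(352 + o{\left(\left(2 - 10\right) \left(-6 + 11\right),-9 \right)}\right)\right)^{2} = \left(-701 - \left(352 + \left(-4 + 3 \left(-9\right)\right)^{2}\right)\right)^{2} = \left(-701 - \left(352 + \left(-4 - 27\right)^{2}\right)\right)^{2} = \left(-701 - 1313\right)^{2} = \left(-2014\right)^{2} = 4056196$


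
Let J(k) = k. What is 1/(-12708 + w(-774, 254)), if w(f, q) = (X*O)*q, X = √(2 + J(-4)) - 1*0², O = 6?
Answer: -353/4614956 - 127*I*√2/13844868 ≈ -7.649e-5 - 1.2973e-5*I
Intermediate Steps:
X = I*√2 (X = √(2 - 4) - 1*0² = √(-2) - 1*0 = I*√2 + 0 = I*√2 ≈ 1.4142*I)
w(f, q) = 6*I*q*√2 (w(f, q) = ((I*√2)*6)*q = (6*I*√2)*q = 6*I*q*√2)
1/(-12708 + w(-774, 254)) = 1/(-12708 + 6*I*254*√2) = 1/(-12708 + 1524*I*√2)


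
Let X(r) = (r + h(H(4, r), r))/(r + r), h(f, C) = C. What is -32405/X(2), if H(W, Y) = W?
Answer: -32405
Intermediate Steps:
X(r) = 1 (X(r) = (r + r)/(r + r) = (2*r)/((2*r)) = (2*r)*(1/(2*r)) = 1)
-32405/X(2) = -32405/1 = -32405*1 = -32405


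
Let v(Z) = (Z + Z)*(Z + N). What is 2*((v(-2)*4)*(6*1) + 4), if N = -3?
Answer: 968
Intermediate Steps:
v(Z) = 2*Z*(-3 + Z) (v(Z) = (Z + Z)*(Z - 3) = (2*Z)*(-3 + Z) = 2*Z*(-3 + Z))
2*((v(-2)*4)*(6*1) + 4) = 2*(((2*(-2)*(-3 - 2))*4)*(6*1) + 4) = 2*(((2*(-2)*(-5))*4)*6 + 4) = 2*((20*4)*6 + 4) = 2*(80*6 + 4) = 2*(480 + 4) = 2*484 = 968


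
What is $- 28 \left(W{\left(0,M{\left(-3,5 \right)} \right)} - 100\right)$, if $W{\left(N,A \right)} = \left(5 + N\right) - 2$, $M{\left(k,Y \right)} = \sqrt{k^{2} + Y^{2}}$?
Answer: $2716$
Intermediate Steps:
$M{\left(k,Y \right)} = \sqrt{Y^{2} + k^{2}}$
$W{\left(N,A \right)} = 3 + N$
$- 28 \left(W{\left(0,M{\left(-3,5 \right)} \right)} - 100\right) = - 28 \left(\left(3 + 0\right) - 100\right) = - 28 \left(3 - 100\right) = \left(-28\right) \left(-97\right) = 2716$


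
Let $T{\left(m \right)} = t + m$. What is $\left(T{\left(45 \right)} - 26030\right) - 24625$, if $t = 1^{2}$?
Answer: $-50609$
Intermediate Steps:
$t = 1$
$T{\left(m \right)} = 1 + m$
$\left(T{\left(45 \right)} - 26030\right) - 24625 = \left(\left(1 + 45\right) - 26030\right) - 24625 = \left(46 - 26030\right) - 24625 = -25984 - 24625 = -50609$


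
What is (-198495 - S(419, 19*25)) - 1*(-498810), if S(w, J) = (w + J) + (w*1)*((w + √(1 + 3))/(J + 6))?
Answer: 143845102/481 ≈ 2.9905e+5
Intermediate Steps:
S(w, J) = J + w + w*(2 + w)/(6 + J) (S(w, J) = (J + w) + w*((w + √4)/(6 + J)) = (J + w) + w*((w + 2)/(6 + J)) = (J + w) + w*((2 + w)/(6 + J)) = (J + w) + w*(2 + w)/(6 + J) = J + w + w*(2 + w)/(6 + J))
(-198495 - S(419, 19*25)) - 1*(-498810) = (-198495 - ((19*25)² + 419² + 6*(19*25) + 8*419 + (19*25)*419)/(6 + 19*25)) - 1*(-498810) = (-198495 - (475² + 175561 + 6*475 + 3352 + 475*419)/(6 + 475)) + 498810 = (-198495 - (225625 + 175561 + 2850 + 3352 + 199025)/481) + 498810 = (-198495 - 606413/481) + 498810 = -96082508/481 + 498810 = 143845102/481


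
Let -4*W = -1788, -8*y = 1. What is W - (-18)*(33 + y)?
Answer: 4155/4 ≈ 1038.8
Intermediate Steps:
y = -⅛ (y = -⅛*1 = -⅛ ≈ -0.12500)
W = 447 (W = -¼*(-1788) = 447)
W - (-18)*(33 + y) = 447 - (-18)*(33 - ⅛) = 447 - (-18)*263/8 = 447 - 1*(-2367/4) = 447 + 2367/4 = 4155/4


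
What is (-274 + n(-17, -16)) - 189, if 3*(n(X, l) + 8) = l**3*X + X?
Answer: 22734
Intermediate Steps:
n(X, l) = -8 + X/3 + X*l**3/3 (n(X, l) = -8 + (l**3*X + X)/3 = -8 + (X*l**3 + X)/3 = -8 + (X + X*l**3)/3 = -8 + (X/3 + X*l**3/3) = -8 + X/3 + X*l**3/3)
(-274 + n(-17, -16)) - 189 = (-274 + (-8 + (1/3)*(-17) + (1/3)*(-17)*(-16)**3)) - 189 = (-274 + (-8 - 17/3 + (1/3)*(-17)*(-4096))) - 189 = (-274 + (-8 - 17/3 + 69632/3)) - 189 = (-274 + 23197) - 189 = 22923 - 189 = 22734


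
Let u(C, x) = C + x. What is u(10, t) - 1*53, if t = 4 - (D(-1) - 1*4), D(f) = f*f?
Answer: -36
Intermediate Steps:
D(f) = f**2
t = 7 (t = 4 - ((-1)**2 - 1*4) = 4 - (1 - 4) = 4 - 1*(-3) = 4 + 3 = 7)
u(10, t) - 1*53 = (10 + 7) - 1*53 = 17 - 53 = -36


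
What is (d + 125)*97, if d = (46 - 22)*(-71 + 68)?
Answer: 5141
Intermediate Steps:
d = -72 (d = 24*(-3) = -72)
(d + 125)*97 = (-72 + 125)*97 = 53*97 = 5141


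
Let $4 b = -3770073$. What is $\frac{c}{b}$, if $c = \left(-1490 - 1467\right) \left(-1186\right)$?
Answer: $- \frac{14028008}{3770073} \approx -3.7209$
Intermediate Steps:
$c = 3507002$ ($c = \left(-2957\right) \left(-1186\right) = 3507002$)
$b = - \frac{3770073}{4}$ ($b = \frac{1}{4} \left(-3770073\right) = - \frac{3770073}{4} \approx -9.4252 \cdot 10^{5}$)
$\frac{c}{b} = \frac{3507002}{- \frac{3770073}{4}} = 3507002 \left(- \frac{4}{3770073}\right) = - \frac{14028008}{3770073}$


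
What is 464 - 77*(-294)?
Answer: 23102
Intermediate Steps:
464 - 77*(-294) = 464 + 22638 = 23102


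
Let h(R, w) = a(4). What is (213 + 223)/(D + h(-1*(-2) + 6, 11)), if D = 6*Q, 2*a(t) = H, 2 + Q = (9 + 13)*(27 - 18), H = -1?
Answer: 872/2351 ≈ 0.37091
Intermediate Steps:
Q = 196 (Q = -2 + (9 + 13)*(27 - 18) = -2 + 22*9 = -2 + 198 = 196)
a(t) = -½ (a(t) = (½)*(-1) = -½)
D = 1176 (D = 6*196 = 1176)
h(R, w) = -½
(213 + 223)/(D + h(-1*(-2) + 6, 11)) = (213 + 223)/(1176 - ½) = 436/(2351/2) = 436*(2/2351) = 872/2351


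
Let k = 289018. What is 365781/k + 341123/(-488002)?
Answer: 19977793087/35260340509 ≈ 0.56658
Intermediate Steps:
365781/k + 341123/(-488002) = 365781/289018 + 341123/(-488002) = 365781*(1/289018) + 341123*(-1/488002) = 365781/289018 - 341123/488002 = 19977793087/35260340509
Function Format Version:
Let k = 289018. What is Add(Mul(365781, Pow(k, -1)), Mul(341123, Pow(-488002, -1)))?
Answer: Rational(19977793087, 35260340509) ≈ 0.56658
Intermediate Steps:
Add(Mul(365781, Pow(k, -1)), Mul(341123, Pow(-488002, -1))) = Add(Mul(365781, Pow(289018, -1)), Mul(341123, Pow(-488002, -1))) = Add(Mul(365781, Rational(1, 289018)), Mul(341123, Rational(-1, 488002))) = Add(Rational(365781, 289018), Rational(-341123, 488002)) = Rational(19977793087, 35260340509)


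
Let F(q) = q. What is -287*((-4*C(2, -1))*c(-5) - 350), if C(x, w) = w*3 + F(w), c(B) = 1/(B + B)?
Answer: 504546/5 ≈ 1.0091e+5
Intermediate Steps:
c(B) = 1/(2*B)
C(x, w) = 4*w (C(x, w) = w*3 + w = 3*w + w = 4*w)
-287*((-4*C(2, -1))*c(-5) - 350) = -287*((-16*(-1))*((½)/(-5)) - 350) = -287*((-4*(-4))*((½)*(-⅕)) - 350) = -287*(16*(-⅒) - 350) = -287*(-8/5 - 350) = -287*(-1758/5) = 504546/5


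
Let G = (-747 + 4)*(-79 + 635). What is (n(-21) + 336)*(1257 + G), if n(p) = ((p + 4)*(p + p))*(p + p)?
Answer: 12212205852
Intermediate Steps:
n(p) = 4*p²*(4 + p) (n(p) = ((4 + p)*(2*p))*(2*p) = (2*p*(4 + p))*(2*p) = 4*p²*(4 + p))
G = -413108 (G = -743*556 = -413108)
(n(-21) + 336)*(1257 + G) = (4*(-21)²*(4 - 21) + 336)*(1257 - 413108) = (4*441*(-17) + 336)*(-411851) = (-29988 + 336)*(-411851) = -29652*(-411851) = 12212205852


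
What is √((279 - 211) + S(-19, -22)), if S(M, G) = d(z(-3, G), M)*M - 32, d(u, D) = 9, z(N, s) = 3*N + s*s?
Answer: 3*I*√15 ≈ 11.619*I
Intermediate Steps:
z(N, s) = s² + 3*N (z(N, s) = 3*N + s² = s² + 3*N)
S(M, G) = -32 + 9*M (S(M, G) = 9*M - 32 = -32 + 9*M)
√((279 - 211) + S(-19, -22)) = √((279 - 211) + (-32 + 9*(-19))) = √(68 + (-32 - 171)) = √(68 - 203) = √(-135) = 3*I*√15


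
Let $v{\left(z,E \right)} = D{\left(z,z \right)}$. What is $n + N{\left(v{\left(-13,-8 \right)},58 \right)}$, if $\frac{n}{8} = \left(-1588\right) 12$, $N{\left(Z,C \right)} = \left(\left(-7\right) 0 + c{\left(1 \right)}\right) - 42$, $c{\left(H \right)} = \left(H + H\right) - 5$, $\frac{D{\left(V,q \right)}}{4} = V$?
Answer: $-152493$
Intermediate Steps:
$D{\left(V,q \right)} = 4 V$
$v{\left(z,E \right)} = 4 z$
$c{\left(H \right)} = -5 + 2 H$ ($c{\left(H \right)} = 2 H - 5 = -5 + 2 H$)
$N{\left(Z,C \right)} = -45$ ($N{\left(Z,C \right)} = \left(\left(-7\right) 0 + \left(-5 + 2 \cdot 1\right)\right) - 42 = \left(0 + \left(-5 + 2\right)\right) - 42 = \left(0 - 3\right) - 42 = -3 - 42 = -45$)
$n = -152448$ ($n = 8 \left(\left(-1588\right) 12\right) = 8 \left(-19056\right) = -152448$)
$n + N{\left(v{\left(-13,-8 \right)},58 \right)} = -152448 - 45 = -152493$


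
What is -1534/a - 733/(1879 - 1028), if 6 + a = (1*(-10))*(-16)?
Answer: -709158/65527 ≈ -10.822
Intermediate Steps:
a = 154 (a = -6 + (1*(-10))*(-16) = -6 - 10*(-16) = -6 + 160 = 154)
-1534/a - 733/(1879 - 1028) = -1534/154 - 733/(1879 - 1028) = -1534*1/154 - 733/851 = -767/77 - 733*1/851 = -767/77 - 733/851 = -709158/65527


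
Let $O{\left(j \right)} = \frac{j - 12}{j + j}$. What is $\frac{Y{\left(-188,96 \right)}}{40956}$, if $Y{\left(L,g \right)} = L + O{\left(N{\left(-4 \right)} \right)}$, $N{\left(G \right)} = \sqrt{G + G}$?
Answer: $- \frac{125}{27304} + \frac{i \sqrt{2}}{27304} \approx -0.0045781 + 5.1795 \cdot 10^{-5} i$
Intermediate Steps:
$N{\left(G \right)} = \sqrt{2} \sqrt{G}$ ($N{\left(G \right)} = \sqrt{2 G} = \sqrt{2} \sqrt{G}$)
$O{\left(j \right)} = \frac{-12 + j}{2 j}$
$Y{\left(L,g \right)} = L - \frac{i \sqrt{2} \left(-12 + 2 i \sqrt{2}\right)}{8}$ ($Y{\left(L,g \right)} = L + \frac{-12 + \sqrt{2} \sqrt{-4}}{2 \sqrt{2} \sqrt{-4}} = L + \frac{-12 + \sqrt{2} \cdot 2 i}{2 \sqrt{2} \cdot 2 i} = L + \frac{-12 + 2 i \sqrt{2}}{2 \cdot 2 i \sqrt{2}} = L + \frac{- \frac{i \sqrt{2}}{4} \left(-12 + 2 i \sqrt{2}\right)}{2} = L - \frac{i \sqrt{2} \left(-12 + 2 i \sqrt{2}\right)}{8}$)
$\frac{Y{\left(-188,96 \right)}}{40956} = \frac{\frac{1}{2} - 188 + \frac{3 i \sqrt{2}}{2}}{40956} = \left(- \frac{375}{2} + \frac{3 i \sqrt{2}}{2}\right) \frac{1}{40956} = - \frac{125}{27304} + \frac{i \sqrt{2}}{27304}$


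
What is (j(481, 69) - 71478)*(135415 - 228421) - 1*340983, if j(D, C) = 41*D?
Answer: 4813370559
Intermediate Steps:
(j(481, 69) - 71478)*(135415 - 228421) - 1*340983 = (41*481 - 71478)*(135415 - 228421) - 1*340983 = (19721 - 71478)*(-93006) - 340983 = -51757*(-93006) - 340983 = 4813711542 - 340983 = 4813370559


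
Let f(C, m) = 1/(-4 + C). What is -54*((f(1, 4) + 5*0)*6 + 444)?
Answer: -23868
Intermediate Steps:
-54*((f(1, 4) + 5*0)*6 + 444) = -54*((1/(-4 + 1) + 5*0)*6 + 444) = -54*((1/(-3) + 0)*6 + 444) = -54*((-⅓ + 0)*6 + 444) = -54*(-⅓*6 + 444) = -54*(-2 + 444) = -54*442 = -23868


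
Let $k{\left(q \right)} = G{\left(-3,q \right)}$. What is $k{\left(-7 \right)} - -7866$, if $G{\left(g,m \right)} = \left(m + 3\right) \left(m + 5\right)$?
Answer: $7874$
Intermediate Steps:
$G{\left(g,m \right)} = \left(3 + m\right) \left(5 + m\right)$
$k{\left(q \right)} = 15 + q^{2} + 8 q$
$k{\left(-7 \right)} - -7866 = \left(15 + \left(-7\right)^{2} + 8 \left(-7\right)\right) - -7866 = \left(15 + 49 - 56\right) + 7866 = 8 + 7866 = 7874$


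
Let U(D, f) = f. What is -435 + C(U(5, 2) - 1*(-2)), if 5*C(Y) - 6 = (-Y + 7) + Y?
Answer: -2162/5 ≈ -432.40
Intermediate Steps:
C(Y) = 13/5 (C(Y) = 6/5 + ((-Y + 7) + Y)/5 = 6/5 + ((7 - Y) + Y)/5 = 6/5 + (⅕)*7 = 6/5 + 7/5 = 13/5)
-435 + C(U(5, 2) - 1*(-2)) = -435 + 13/5 = -2162/5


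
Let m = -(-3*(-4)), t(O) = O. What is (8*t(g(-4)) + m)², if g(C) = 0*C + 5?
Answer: 784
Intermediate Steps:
g(C) = 5 (g(C) = 0 + 5 = 5)
m = -12 ≈ -12.000
(8*t(g(-4)) + m)² = (8*5 - 12)² = (40 - 12)² = 28² = 784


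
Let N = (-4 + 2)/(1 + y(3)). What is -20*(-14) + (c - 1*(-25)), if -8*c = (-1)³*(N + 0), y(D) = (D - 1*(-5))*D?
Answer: 30499/100 ≈ 304.99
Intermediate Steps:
y(D) = D*(5 + D) (y(D) = (D + 5)*D = (5 + D)*D = D*(5 + D))
N = -2/25 (N = (-4 + 2)/(1 + 3*(5 + 3)) = -2/(1 + 3*8) = -2/(1 + 24) = -2/25 ≈ -0.080000)
c = -1/100 (c = -(-1)³*(-2/25 + 0)/8 = -(-1)*(-2)/(8*25) = -⅛*2/25 = -1/100 ≈ -0.010000)
-20*(-14) + (c - 1*(-25)) = -20*(-14) + (-1/100 - 1*(-25)) = 280 + (-1/100 + 25) = 280 + 2499/100 = 30499/100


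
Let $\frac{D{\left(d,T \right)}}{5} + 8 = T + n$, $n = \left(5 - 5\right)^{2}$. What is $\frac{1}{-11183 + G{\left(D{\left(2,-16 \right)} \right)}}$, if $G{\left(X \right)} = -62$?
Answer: $- \frac{1}{11245} \approx -8.8928 \cdot 10^{-5}$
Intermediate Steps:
$n = 0$ ($n = 0^{2} = 0$)
$D{\left(d,T \right)} = -40 + 5 T$ ($D{\left(d,T \right)} = -40 + 5 \left(T + 0\right) = -40 + 5 T$)
$\frac{1}{-11183 + G{\left(D{\left(2,-16 \right)} \right)}} = \frac{1}{-11183 - 62} = \frac{1}{-11245} = - \frac{1}{11245}$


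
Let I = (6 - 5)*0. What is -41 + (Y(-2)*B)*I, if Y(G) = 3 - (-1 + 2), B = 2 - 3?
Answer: -41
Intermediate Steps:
I = 0 (I = 1*0 = 0)
B = -1
Y(G) = 2 (Y(G) = 3 - 1*1 = 3 - 1 = 2)
-41 + (Y(-2)*B)*I = -41 + (2*(-1))*0 = -41 - 2*0 = -41 + 0 = -41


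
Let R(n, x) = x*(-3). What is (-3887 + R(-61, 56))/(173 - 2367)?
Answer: 4055/2194 ≈ 1.8482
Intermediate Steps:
R(n, x) = -3*x
(-3887 + R(-61, 56))/(173 - 2367) = (-3887 - 3*56)/(173 - 2367) = (-3887 - 168)/(-2194) = -4055*(-1/2194) = 4055/2194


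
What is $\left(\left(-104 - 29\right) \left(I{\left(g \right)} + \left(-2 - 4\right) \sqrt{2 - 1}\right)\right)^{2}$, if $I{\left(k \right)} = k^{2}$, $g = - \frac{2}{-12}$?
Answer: $\frac{817674025}{1296} \approx 6.3092 \cdot 10^{5}$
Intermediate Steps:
$g = \frac{1}{6}$ ($g = \left(-2\right) \left(- \frac{1}{12}\right) = \frac{1}{6} \approx 0.16667$)
$\left(\left(-104 - 29\right) \left(I{\left(g \right)} + \left(-2 - 4\right) \sqrt{2 - 1}\right)\right)^{2} = \left(\left(-104 - 29\right) \left(\left(\frac{1}{6}\right)^{2} + \left(-2 - 4\right) \sqrt{2 - 1}\right)\right)^{2} = \left(- 133 \left(\frac{1}{36} - 6 \sqrt{1}\right)\right)^{2} = \left(- 133 \left(\frac{1}{36} - 6\right)\right)^{2} = \left(\left(-133\right) \left(- \frac{215}{36}\right)\right)^{2} = \left(\frac{28595}{36}\right)^{2} = \frac{817674025}{1296}$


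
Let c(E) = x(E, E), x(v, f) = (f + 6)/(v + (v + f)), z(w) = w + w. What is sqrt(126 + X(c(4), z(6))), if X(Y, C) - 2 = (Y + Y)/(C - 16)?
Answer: sqrt(4593)/6 ≈ 11.295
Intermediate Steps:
z(w) = 2*w
x(v, f) = (6 + f)/(f + 2*v) (x(v, f) = (6 + f)/(v + (f + v)) = (6 + f)/(f + 2*v))
c(E) = (6 + E)/(3*E) (c(E) = (6 + E)/(E + 2*E) = (6 + E)/((3*E)) = (1/(3*E))*(6 + E) = (6 + E)/(3*E))
X(Y, C) = 2 + 2*Y/(-16 + C) (X(Y, C) = 2 + (Y + Y)/(C - 16) = 2 + (2*Y)/(-16 + C) = 2 + 2*Y/(-16 + C))
sqrt(126 + X(c(4), z(6))) = sqrt(126 + 2*(-16 + 2*6 + (1/3)*(6 + 4)/4)/(-16 + 2*6)) = sqrt(126 + 2*(-16 + 12 + (1/3)*(1/4)*10)/(-16 + 12)) = sqrt(126 + 2*(-16 + 12 + 5/6)/(-4)) = sqrt(126 + 2*(-1/4)*(-19/6)) = sqrt(126 + 19/12) = sqrt(1531/12) = sqrt(4593)/6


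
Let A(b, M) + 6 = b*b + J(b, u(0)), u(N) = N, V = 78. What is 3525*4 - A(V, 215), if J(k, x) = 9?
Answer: 8013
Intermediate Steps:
A(b, M) = 3 + b² (A(b, M) = -6 + (b*b + 9) = -6 + (b² + 9) = -6 + (9 + b²) = 3 + b²)
3525*4 - A(V, 215) = 3525*4 - (3 + 78²) = 14100 - (3 + 6084) = 14100 - 1*6087 = 14100 - 6087 = 8013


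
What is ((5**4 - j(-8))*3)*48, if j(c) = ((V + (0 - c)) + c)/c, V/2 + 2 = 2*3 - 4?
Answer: 90000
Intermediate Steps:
V = 0 (V = -4 + 2*(2*3 - 4) = -4 + 2*(6 - 4) = -4 + 2*2 = -4 + 4 = 0)
j(c) = 0 (j(c) = ((0 + (0 - c)) + c)/c = ((0 - c) + c)/c = (-c + c)/c = 0/c = 0)
((5**4 - j(-8))*3)*48 = ((5**4 - 1*0)*3)*48 = ((625 + 0)*3)*48 = (625*3)*48 = 1875*48 = 90000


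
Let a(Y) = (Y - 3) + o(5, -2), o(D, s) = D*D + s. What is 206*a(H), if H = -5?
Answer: 3090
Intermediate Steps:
o(D, s) = s + D**2 (o(D, s) = D**2 + s = s + D**2)
a(Y) = 20 + Y (a(Y) = (Y - 3) + (-2 + 5**2) = (-3 + Y) + (-2 + 25) = (-3 + Y) + 23 = 20 + Y)
206*a(H) = 206*(20 - 5) = 206*15 = 3090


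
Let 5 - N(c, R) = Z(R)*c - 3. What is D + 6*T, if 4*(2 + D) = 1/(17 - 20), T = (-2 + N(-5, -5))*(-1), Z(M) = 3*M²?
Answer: -27457/12 ≈ -2288.1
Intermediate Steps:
N(c, R) = 8 - 3*c*R² (N(c, R) = 5 - ((3*R²)*c - 3) = 5 - (3*c*R² - 3) = 5 - (-3 + 3*c*R²) = 5 + (3 - 3*c*R²) = 8 - 3*c*R²)
T = -381 (T = (-2 + (8 - 3*(-5)*(-5)²))*(-1) = (-2 + (8 - 3*(-5)*25))*(-1) = (-2 + (8 + 375))*(-1) = (-2 + 383)*(-1) = 381*(-1) = -381)
D = -25/12 (D = -2 + 1/(4*(17 - 20)) = -2 + (¼)/(-3) = -2 + (¼)*(-⅓) = -2 - 1/12 = -25/12 ≈ -2.0833)
D + 6*T = -25/12 + 6*(-381) = -25/12 - 2286 = -27457/12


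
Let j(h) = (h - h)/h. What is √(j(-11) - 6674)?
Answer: I*√6674 ≈ 81.695*I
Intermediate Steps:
j(h) = 0 (j(h) = 0/h = 0)
√(j(-11) - 6674) = √(0 - 6674) = √(-6674) = I*√6674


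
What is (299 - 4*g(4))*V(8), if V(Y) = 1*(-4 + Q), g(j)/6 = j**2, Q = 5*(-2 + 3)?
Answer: -85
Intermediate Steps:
Q = 5 (Q = 5*1 = 5)
g(j) = 6*j**2
V(Y) = 1 (V(Y) = 1*(-4 + 5) = 1*1 = 1)
(299 - 4*g(4))*V(8) = (299 - 24*4**2)*1 = (299 - 24*16)*1 = (299 - 4*96)*1 = (299 - 384)*1 = -85*1 = -85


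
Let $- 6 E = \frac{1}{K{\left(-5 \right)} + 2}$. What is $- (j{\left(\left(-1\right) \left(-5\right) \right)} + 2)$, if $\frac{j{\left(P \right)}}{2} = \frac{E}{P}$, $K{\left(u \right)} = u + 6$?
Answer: $- \frac{89}{45} \approx -1.9778$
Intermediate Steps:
$K{\left(u \right)} = 6 + u$
$E = - \frac{1}{18}$ ($E = - \frac{1}{6 \left(\left(6 - 5\right) + 2\right)} = - \frac{1}{6 \left(1 + 2\right)} = - \frac{1}{6 \cdot 3} = \left(- \frac{1}{6}\right) \frac{1}{3} = - \frac{1}{18} \approx -0.055556$)
$j{\left(P \right)} = - \frac{1}{9 P}$ ($j{\left(P \right)} = 2 \left(- \frac{1}{18 P}\right) = - \frac{1}{9 P}$)
$- (j{\left(\left(-1\right) \left(-5\right) \right)} + 2) = - (- \frac{1}{9 \left(\left(-1\right) \left(-5\right)\right)} + 2) = - (- \frac{1}{9 \cdot 5} + 2) = - (\left(- \frac{1}{9}\right) \frac{1}{5} + 2) = - (- \frac{1}{45} + 2) = \left(-1\right) \frac{89}{45} = - \frac{89}{45}$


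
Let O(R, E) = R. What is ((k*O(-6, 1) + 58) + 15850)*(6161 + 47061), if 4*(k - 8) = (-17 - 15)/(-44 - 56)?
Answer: 21101884336/25 ≈ 8.4408e+8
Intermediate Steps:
k = 202/25 (k = 8 + ((-17 - 15)/(-44 - 56))/4 = 8 + (-32/(-100))/4 = 8 + (-32*(-1/100))/4 = 8 + (1/4)*(8/25) = 8 + 2/25 = 202/25 ≈ 8.0800)
((k*O(-6, 1) + 58) + 15850)*(6161 + 47061) = (((202/25)*(-6) + 58) + 15850)*(6161 + 47061) = ((-1212/25 + 58) + 15850)*53222 = (238/25 + 15850)*53222 = (396488/25)*53222 = 21101884336/25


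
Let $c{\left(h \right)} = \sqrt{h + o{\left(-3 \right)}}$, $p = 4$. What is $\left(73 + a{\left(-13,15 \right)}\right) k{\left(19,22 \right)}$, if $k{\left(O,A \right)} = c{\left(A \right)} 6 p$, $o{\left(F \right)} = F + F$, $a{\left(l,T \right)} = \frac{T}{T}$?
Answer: $7104$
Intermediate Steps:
$a{\left(l,T \right)} = 1$
$o{\left(F \right)} = 2 F$
$c{\left(h \right)} = \sqrt{-6 + h}$ ($c{\left(h \right)} = \sqrt{h + 2 \left(-3\right)} = \sqrt{h - 6} = \sqrt{-6 + h}$)
$k{\left(O,A \right)} = 24 \sqrt{-6 + A}$ ($k{\left(O,A \right)} = \sqrt{-6 + A} 6 \cdot 4 = 6 \sqrt{-6 + A} 4 = 24 \sqrt{-6 + A}$)
$\left(73 + a{\left(-13,15 \right)}\right) k{\left(19,22 \right)} = \left(73 + 1\right) 24 \sqrt{-6 + 22} = 74 \cdot 24 \sqrt{16} = 74 \cdot 24 \cdot 4 = 74 \cdot 96 = 7104$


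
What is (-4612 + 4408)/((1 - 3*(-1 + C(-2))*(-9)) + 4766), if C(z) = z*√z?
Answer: -13430/312131 - 153*I*√2/312131 ≈ -0.043027 - 0.00069322*I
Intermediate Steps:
C(z) = z^(3/2)
(-4612 + 4408)/((1 - 3*(-1 + C(-2))*(-9)) + 4766) = (-4612 + 4408)/((1 - 3*(-1 + (-2)^(3/2))*(-9)) + 4766) = -204/((1 - 3*(-1 - 2*I*√2)*(-9)) + 4766) = -204/((1 + (3 + 6*I*√2)*(-9)) + 4766) = -204/((1 + (-27 - 54*I*√2)) + 4766) = -204/((-26 - 54*I*√2) + 4766) = -204/(4740 - 54*I*√2)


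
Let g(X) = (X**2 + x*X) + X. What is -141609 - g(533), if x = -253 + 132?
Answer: -361738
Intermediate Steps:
x = -121
g(X) = X**2 - 120*X (g(X) = (X**2 - 121*X) + X = X**2 - 120*X)
-141609 - g(533) = -141609 - 533*(-120 + 533) = -141609 - 533*413 = -141609 - 1*220129 = -141609 - 220129 = -361738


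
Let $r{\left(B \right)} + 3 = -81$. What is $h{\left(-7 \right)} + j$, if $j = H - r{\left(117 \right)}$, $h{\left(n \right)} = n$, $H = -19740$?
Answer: $-19663$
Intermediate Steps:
$r{\left(B \right)} = -84$ ($r{\left(B \right)} = -3 - 81 = -84$)
$j = -19656$ ($j = -19740 - -84 = -19740 + 84 = -19656$)
$h{\left(-7 \right)} + j = -7 - 19656 = -19663$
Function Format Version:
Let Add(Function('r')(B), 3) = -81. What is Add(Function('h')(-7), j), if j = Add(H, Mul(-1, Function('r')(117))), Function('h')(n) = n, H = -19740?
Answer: -19663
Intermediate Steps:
Function('r')(B) = -84 (Function('r')(B) = Add(-3, -81) = -84)
j = -19656 (j = Add(-19740, Mul(-1, -84)) = Add(-19740, 84) = -19656)
Add(Function('h')(-7), j) = Add(-7, -19656) = -19663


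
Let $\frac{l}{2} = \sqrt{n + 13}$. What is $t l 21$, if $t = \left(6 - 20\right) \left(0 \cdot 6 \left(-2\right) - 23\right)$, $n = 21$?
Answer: $13524 \sqrt{34} \approx 78858.0$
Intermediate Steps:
$l = 2 \sqrt{34}$ ($l = 2 \sqrt{21 + 13} = 2 \sqrt{34} \approx 11.662$)
$t = 322$ ($t = - 14 \left(0 \left(-2\right) - 23\right) = - 14 \left(0 - 23\right) = \left(-14\right) \left(-23\right) = 322$)
$t l 21 = 322 \cdot 2 \sqrt{34} \cdot 21 = 644 \sqrt{34} \cdot 21 = 13524 \sqrt{34}$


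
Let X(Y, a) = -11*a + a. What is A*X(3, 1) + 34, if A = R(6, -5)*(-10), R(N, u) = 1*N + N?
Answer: 1234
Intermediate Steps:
X(Y, a) = -10*a
R(N, u) = 2*N (R(N, u) = N + N = 2*N)
A = -120 (A = (2*6)*(-10) = 12*(-10) = -120)
A*X(3, 1) + 34 = -(-1200) + 34 = -120*(-10) + 34 = 1200 + 34 = 1234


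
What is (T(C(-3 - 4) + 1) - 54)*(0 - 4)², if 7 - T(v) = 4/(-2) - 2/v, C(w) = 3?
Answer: -712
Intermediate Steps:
T(v) = 9 + 2/v (T(v) = 7 - (4/(-2) - 2/v) = 7 - (4*(-½) - 2/v) = 7 - (-2 - 2/v) = 7 + (2 + 2/v) = 9 + 2/v)
(T(C(-3 - 4) + 1) - 54)*(0 - 4)² = ((9 + 2/(3 + 1)) - 54)*(0 - 4)² = ((9 + 2/4) - 54)*(-4)² = ((9 + 2*(¼)) - 54)*16 = ((9 + ½) - 54)*16 = (19/2 - 54)*16 = -89/2*16 = -712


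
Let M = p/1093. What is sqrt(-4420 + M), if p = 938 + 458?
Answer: 4*I*sqrt(329926422)/1093 ≈ 66.474*I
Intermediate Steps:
p = 1396
M = 1396/1093 ≈ 1.2772
sqrt(-4420 + M) = sqrt(-4420 + 1396/1093) = sqrt(-4829664/1093) = 4*I*sqrt(329926422)/1093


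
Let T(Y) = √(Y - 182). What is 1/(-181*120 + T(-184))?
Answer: -3620/78626461 - I*√366/471758766 ≈ -4.604e-5 - 4.0553e-8*I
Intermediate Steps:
T(Y) = √(-182 + Y)
1/(-181*120 + T(-184)) = 1/(-181*120 + √(-182 - 184)) = 1/(-21720 + √(-366)) = 1/(-21720 + I*√366)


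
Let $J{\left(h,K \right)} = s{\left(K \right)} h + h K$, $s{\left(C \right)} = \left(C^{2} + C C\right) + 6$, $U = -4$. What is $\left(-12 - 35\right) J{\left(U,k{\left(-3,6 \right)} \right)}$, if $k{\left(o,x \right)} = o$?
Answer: $3948$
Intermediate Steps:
$s{\left(C \right)} = 6 + 2 C^{2}$ ($s{\left(C \right)} = \left(C^{2} + C^{2}\right) + 6 = 2 C^{2} + 6 = 6 + 2 C^{2}$)
$J{\left(h,K \right)} = K h + h \left(6 + 2 K^{2}\right)$ ($J{\left(h,K \right)} = \left(6 + 2 K^{2}\right) h + h K = h \left(6 + 2 K^{2}\right) + K h = K h + h \left(6 + 2 K^{2}\right)$)
$\left(-12 - 35\right) J{\left(U,k{\left(-3,6 \right)} \right)} = \left(-12 - 35\right) \left(- 4 \left(6 - 3 + 2 \left(-3\right)^{2}\right)\right) = - 47 \left(- 4 \left(6 - 3 + 2 \cdot 9\right)\right) = - 47 \left(- 4 \left(6 - 3 + 18\right)\right) = - 47 \left(\left(-4\right) 21\right) = \left(-47\right) \left(-84\right) = 3948$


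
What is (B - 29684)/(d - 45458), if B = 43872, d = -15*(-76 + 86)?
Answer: -3547/11402 ≈ -0.31109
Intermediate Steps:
d = -150 (d = -15*10 = -150)
(B - 29684)/(d - 45458) = (43872 - 29684)/(-150 - 45458) = 14188/(-45608) = 14188*(-1/45608) = -3547/11402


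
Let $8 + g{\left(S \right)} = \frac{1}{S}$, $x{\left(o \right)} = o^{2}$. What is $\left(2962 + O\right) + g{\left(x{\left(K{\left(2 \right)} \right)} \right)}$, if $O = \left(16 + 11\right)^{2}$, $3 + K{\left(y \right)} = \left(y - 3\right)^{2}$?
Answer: $\frac{14733}{4} \approx 3683.3$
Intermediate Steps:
$K{\left(y \right)} = -3 + \left(-3 + y\right)^{2}$ ($K{\left(y \right)} = -3 + \left(y - 3\right)^{2} = -3 + \left(-3 + y\right)^{2}$)
$g{\left(S \right)} = -8 + \frac{1}{S}$
$O = 729$ ($O = 27^{2} = 729$)
$\left(2962 + O\right) + g{\left(x{\left(K{\left(2 \right)} \right)} \right)} = \left(2962 + 729\right) - \left(8 - \frac{1}{\left(-3 + \left(-3 + 2\right)^{2}\right)^{2}}\right) = 3691 - \left(8 - \frac{1}{\left(-3 + \left(-1\right)^{2}\right)^{2}}\right) = 3691 - \left(8 - \frac{1}{\left(-3 + 1\right)^{2}}\right) = 3691 - \left(8 - \frac{1}{\left(-2\right)^{2}}\right) = 3691 - \left(8 - \frac{1}{4}\right) = 3691 + \left(-8 + \frac{1}{4}\right) = 3691 - \frac{31}{4} = \frac{14733}{4}$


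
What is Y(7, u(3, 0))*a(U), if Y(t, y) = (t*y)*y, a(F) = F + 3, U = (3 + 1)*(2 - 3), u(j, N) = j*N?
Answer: 0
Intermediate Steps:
u(j, N) = N*j
U = -4 (U = 4*(-1) = -4)
a(F) = 3 + F
Y(t, y) = t*y²
Y(7, u(3, 0))*a(U) = (7*(0*3)²)*(3 - 4) = (7*0²)*(-1) = (7*0)*(-1) = 0*(-1) = 0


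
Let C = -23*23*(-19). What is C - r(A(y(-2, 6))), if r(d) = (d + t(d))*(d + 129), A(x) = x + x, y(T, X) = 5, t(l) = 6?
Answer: 7827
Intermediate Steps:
A(x) = 2*x
r(d) = (6 + d)*(129 + d) (r(d) = (d + 6)*(d + 129) = (6 + d)*(129 + d))
C = 10051 (C = -529*(-19) = 10051)
C - r(A(y(-2, 6))) = 10051 - (774 + (2*5)² + 135*(2*5)) = 10051 - (774 + 10² + 135*10) = 10051 - (774 + 100 + 1350) = 10051 - 1*2224 = 10051 - 2224 = 7827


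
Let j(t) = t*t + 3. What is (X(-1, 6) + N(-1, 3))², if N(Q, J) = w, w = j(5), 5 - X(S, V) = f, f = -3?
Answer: 1296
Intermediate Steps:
j(t) = 3 + t² (j(t) = t² + 3 = 3 + t²)
X(S, V) = 8 (X(S, V) = 5 - 1*(-3) = 5 + 3 = 8)
w = 28 (w = 3 + 5² = 3 + 25 = 28)
N(Q, J) = 28
(X(-1, 6) + N(-1, 3))² = (8 + 28)² = 36² = 1296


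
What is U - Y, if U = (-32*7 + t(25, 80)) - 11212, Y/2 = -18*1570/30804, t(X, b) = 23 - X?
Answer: -29356636/2567 ≈ -11436.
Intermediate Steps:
Y = -4710/2567 (Y = 2*(-18*1570/30804) = 2*(-28260*1/30804) = 2*(-2355/2567) = -4710/2567 ≈ -1.8348)
U = -11438 (U = (-32*7 + (23 - 1*25)) - 11212 = (-224 + (23 - 25)) - 11212 = (-224 - 2) - 11212 = -226 - 11212 = -11438)
U - Y = -11438 - 1*(-4710/2567) = -11438 + 4710/2567 = -29356636/2567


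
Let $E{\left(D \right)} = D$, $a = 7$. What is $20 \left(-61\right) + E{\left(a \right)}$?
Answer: $-1213$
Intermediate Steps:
$20 \left(-61\right) + E{\left(a \right)} = 20 \left(-61\right) + 7 = -1220 + 7 = -1213$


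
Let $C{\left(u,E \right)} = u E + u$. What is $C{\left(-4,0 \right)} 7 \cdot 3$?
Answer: $-84$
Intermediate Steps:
$C{\left(u,E \right)} = u + E u$ ($C{\left(u,E \right)} = E u + u = u + E u$)
$C{\left(-4,0 \right)} 7 \cdot 3 = - 4 \left(1 + 0\right) 7 \cdot 3 = \left(-4\right) 1 \cdot 7 \cdot 3 = \left(-4\right) 7 \cdot 3 = \left(-28\right) 3 = -84$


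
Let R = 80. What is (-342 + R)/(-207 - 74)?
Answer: 262/281 ≈ 0.93238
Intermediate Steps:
(-342 + R)/(-207 - 74) = (-342 + 80)/(-207 - 74) = -262/(-281) = -262*(-1/281) = 262/281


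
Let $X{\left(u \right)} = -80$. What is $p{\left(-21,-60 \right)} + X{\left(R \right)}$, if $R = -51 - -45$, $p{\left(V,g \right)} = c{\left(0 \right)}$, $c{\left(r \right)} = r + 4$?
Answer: $-76$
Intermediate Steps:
$c{\left(r \right)} = 4 + r$
$p{\left(V,g \right)} = 4$ ($p{\left(V,g \right)} = 4 + 0 = 4$)
$R = -6$ ($R = -51 + 45 = -6$)
$p{\left(-21,-60 \right)} + X{\left(R \right)} = 4 - 80 = -76$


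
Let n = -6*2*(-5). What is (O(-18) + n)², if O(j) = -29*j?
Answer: 338724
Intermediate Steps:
n = 60 (n = -12*(-5) = 60)
(O(-18) + n)² = (-29*(-18) + 60)² = (522 + 60)² = 582² = 338724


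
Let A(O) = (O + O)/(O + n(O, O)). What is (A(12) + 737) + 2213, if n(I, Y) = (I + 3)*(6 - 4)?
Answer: 20654/7 ≈ 2950.6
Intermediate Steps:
n(I, Y) = 6 + 2*I (n(I, Y) = (3 + I)*2 = 6 + 2*I)
A(O) = 2*O/(6 + 3*O) (A(O) = (O + O)/(O + (6 + 2*O)) = (2*O)/(6 + 3*O) = 2*O/(6 + 3*O))
(A(12) + 737) + 2213 = ((⅔)*12/(2 + 12) + 737) + 2213 = ((⅔)*12/14 + 737) + 2213 = ((⅔)*12*(1/14) + 737) + 2213 = (4/7 + 737) + 2213 = 5163/7 + 2213 = 20654/7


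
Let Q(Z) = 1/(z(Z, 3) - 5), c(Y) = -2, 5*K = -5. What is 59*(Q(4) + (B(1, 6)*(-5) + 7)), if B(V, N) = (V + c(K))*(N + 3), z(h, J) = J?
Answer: 6077/2 ≈ 3038.5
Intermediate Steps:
K = -1 (K = (⅕)*(-5) = -1)
B(V, N) = (-2 + V)*(3 + N) (B(V, N) = (V - 2)*(N + 3) = (-2 + V)*(3 + N))
Q(Z) = -½ (Q(Z) = 1/(3 - 5) = 1/(-2) = -½)
59*(Q(4) + (B(1, 6)*(-5) + 7)) = 59*(-½ + ((-6 - 2*6 + 3*1 + 6*1)*(-5) + 7)) = 59*(-½ + ((-6 - 12 + 3 + 6)*(-5) + 7)) = 59*(-½ + (-9*(-5) + 7)) = 59*(-½ + (45 + 7)) = 59*(-½ + 52) = 59*(103/2) = 6077/2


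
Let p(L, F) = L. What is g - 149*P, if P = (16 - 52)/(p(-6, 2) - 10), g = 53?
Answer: -1129/4 ≈ -282.25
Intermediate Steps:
P = 9/4 (P = (16 - 52)/(-6 - 10) = -36/(-16) = -36*(-1/16) = 9/4 ≈ 2.2500)
g - 149*P = 53 - 149*9/4 = 53 - 1341/4 = -1129/4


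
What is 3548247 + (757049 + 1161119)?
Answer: 5466415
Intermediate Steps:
3548247 + (757049 + 1161119) = 3548247 + 1918168 = 5466415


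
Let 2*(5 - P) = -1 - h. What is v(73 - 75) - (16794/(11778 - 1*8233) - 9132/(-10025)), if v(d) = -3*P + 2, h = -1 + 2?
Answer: -153870158/7107725 ≈ -21.648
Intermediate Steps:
h = 1
P = 6 (P = 5 - (-1 - 1*1)/2 = 5 - (-1 - 1)/2 = 5 - ½*(-2) = 5 + 1 = 6)
v(d) = -16 (v(d) = -3*6 + 2 = -18 + 2 = -16)
v(73 - 75) - (16794/(11778 - 1*8233) - 9132/(-10025)) = -16 - (16794/(11778 - 1*8233) - 9132/(-10025)) = -16 - (16794/(11778 - 8233) - 9132*(-1/10025)) = -16 - (16794/3545 + 9132/10025) = -16 - 1*40146558/7107725 = -16 - 40146558/7107725 = -153870158/7107725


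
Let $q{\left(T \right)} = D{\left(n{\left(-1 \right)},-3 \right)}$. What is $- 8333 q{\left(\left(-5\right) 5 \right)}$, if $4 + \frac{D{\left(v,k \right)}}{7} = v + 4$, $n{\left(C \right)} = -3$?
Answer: $174993$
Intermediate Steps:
$D{\left(v,k \right)} = 7 v$ ($D{\left(v,k \right)} = -28 + 7 \left(v + 4\right) = -28 + 7 \left(4 + v\right) = -28 + \left(28 + 7 v\right) = 7 v$)
$q{\left(T \right)} = -21$ ($q{\left(T \right)} = 7 \left(-3\right) = -21$)
$- 8333 q{\left(\left(-5\right) 5 \right)} = \left(-8333\right) \left(-21\right) = 174993$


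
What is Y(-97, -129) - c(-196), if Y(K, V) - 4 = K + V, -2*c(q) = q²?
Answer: 18986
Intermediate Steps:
c(q) = -q²/2
Y(K, V) = 4 + K + V (Y(K, V) = 4 + (K + V) = 4 + K + V)
Y(-97, -129) - c(-196) = (4 - 97 - 129) - (-1)*(-196)²/2 = -222 - (-1)*38416/2 = -222 - 1*(-19208) = -222 + 19208 = 18986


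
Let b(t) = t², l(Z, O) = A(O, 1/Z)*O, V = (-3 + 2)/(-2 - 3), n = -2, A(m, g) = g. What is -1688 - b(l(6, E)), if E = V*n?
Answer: -379801/225 ≈ -1688.0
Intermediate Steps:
V = ⅕ (V = -1/(-5) = -1*(-⅕) = ⅕ ≈ 0.20000)
E = -⅖ (E = (⅕)*(-2) = -⅖ ≈ -0.40000)
l(Z, O) = O/Z
-1688 - b(l(6, E)) = -1688 - (-⅖/6)² = -1688 - (-⅖*⅙)² = -1688 - (-1/15)² = -1688 - 1*1/225 = -1688 - 1/225 = -379801/225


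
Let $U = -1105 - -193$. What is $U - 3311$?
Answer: $-4223$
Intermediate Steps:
$U = -912$ ($U = -1105 + 193 = -912$)
$U - 3311 = -912 - 3311 = -4223$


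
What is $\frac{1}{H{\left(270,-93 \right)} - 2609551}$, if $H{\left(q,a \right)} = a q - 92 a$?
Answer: $- \frac{1}{2626105} \approx -3.8079 \cdot 10^{-7}$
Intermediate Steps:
$H{\left(q,a \right)} = - 92 a + a q$
$\frac{1}{H{\left(270,-93 \right)} - 2609551} = \frac{1}{- 93 \left(-92 + 270\right) - 2609551} = \frac{1}{\left(-93\right) 178 - 2609551} = \frac{1}{-16554 - 2609551} = \frac{1}{-2626105} = - \frac{1}{2626105}$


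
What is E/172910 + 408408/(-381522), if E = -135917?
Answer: -20412192159/10994828170 ≈ -1.8565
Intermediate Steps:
E/172910 + 408408/(-381522) = -135917/172910 + 408408/(-381522) = -135917*1/172910 + 408408*(-1/381522) = -135917/172910 - 68068/63587 = -20412192159/10994828170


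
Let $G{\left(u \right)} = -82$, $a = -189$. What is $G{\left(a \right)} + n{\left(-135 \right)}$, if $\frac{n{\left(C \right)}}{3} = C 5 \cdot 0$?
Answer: $-82$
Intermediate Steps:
$n{\left(C \right)} = 0$ ($n{\left(C \right)} = 3 C 5 \cdot 0 = 3 \cdot 5 C 0 = 3 \cdot 0 = 0$)
$G{\left(a \right)} + n{\left(-135 \right)} = -82 + 0 = -82$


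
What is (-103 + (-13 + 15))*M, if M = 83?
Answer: -8383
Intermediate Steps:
(-103 + (-13 + 15))*M = (-103 + (-13 + 15))*83 = (-103 + 2)*83 = -101*83 = -8383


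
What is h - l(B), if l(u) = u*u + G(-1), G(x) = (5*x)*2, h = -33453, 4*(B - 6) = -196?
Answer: -35292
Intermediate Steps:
B = -43 (B = 6 + (1/4)*(-196) = 6 - 49 = -43)
G(x) = 10*x
l(u) = -10 + u**2 (l(u) = u*u + 10*(-1) = u**2 - 10 = -10 + u**2)
h - l(B) = -33453 - (-10 + (-43)**2) = -33453 - (-10 + 1849) = -33453 - 1*1839 = -33453 - 1839 = -35292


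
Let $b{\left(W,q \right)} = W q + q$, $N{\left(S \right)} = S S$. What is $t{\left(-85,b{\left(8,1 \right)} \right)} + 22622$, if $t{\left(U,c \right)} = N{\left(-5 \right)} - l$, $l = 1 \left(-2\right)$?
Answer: $22649$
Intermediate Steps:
$l = -2$
$N{\left(S \right)} = S^{2}$
$b{\left(W,q \right)} = q + W q$
$t{\left(U,c \right)} = 27$ ($t{\left(U,c \right)} = \left(-5\right)^{2} - -2 = 25 + 2 = 27$)
$t{\left(-85,b{\left(8,1 \right)} \right)} + 22622 = 27 + 22622 = 22649$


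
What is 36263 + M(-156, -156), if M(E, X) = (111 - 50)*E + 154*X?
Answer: 2723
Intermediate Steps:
M(E, X) = 61*E + 154*X
36263 + M(-156, -156) = 36263 + (61*(-156) + 154*(-156)) = 36263 + (-9516 - 24024) = 36263 - 33540 = 2723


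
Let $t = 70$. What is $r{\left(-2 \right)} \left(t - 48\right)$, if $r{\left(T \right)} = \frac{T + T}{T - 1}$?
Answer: $\frac{88}{3} \approx 29.333$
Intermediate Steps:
$r{\left(T \right)} = \frac{2 T}{-1 + T}$
$r{\left(-2 \right)} \left(t - 48\right) = 2 \left(-2\right) \frac{1}{-1 - 2} \left(70 - 48\right) = 2 \left(-2\right) \frac{1}{-3} \cdot 22 = 2 \left(-2\right) \left(- \frac{1}{3}\right) 22 = \frac{4}{3} \cdot 22 = \frac{88}{3}$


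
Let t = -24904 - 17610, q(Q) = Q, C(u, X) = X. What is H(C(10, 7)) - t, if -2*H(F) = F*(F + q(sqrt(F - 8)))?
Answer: 84979/2 - 7*I/2 ≈ 42490.0 - 3.5*I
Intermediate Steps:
t = -42514
H(F) = -F*(F + sqrt(-8 + F))/2 (H(F) = -F*(F + sqrt(F - 8))/2 = -F*(F + sqrt(-8 + F))/2)
H(C(10, 7)) - t = -1/2*7*(7 + sqrt(-8 + 7)) - 1*(-42514) = -1/2*7*(7 + sqrt(-1)) + 42514 = -1/2*7*(7 + I) + 42514 = (-49/2 - 7*I/2) + 42514 = 84979/2 - 7*I/2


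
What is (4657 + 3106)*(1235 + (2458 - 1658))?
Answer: 15797705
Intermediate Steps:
(4657 + 3106)*(1235 + (2458 - 1658)) = 7763*(1235 + 800) = 7763*2035 = 15797705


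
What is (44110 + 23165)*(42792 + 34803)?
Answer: 5220203625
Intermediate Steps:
(44110 + 23165)*(42792 + 34803) = 67275*77595 = 5220203625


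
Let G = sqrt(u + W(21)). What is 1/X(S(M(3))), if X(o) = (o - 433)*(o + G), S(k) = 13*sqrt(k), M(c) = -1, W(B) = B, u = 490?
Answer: -I/(-5629 + 169*I + sqrt(511)*(13 + 433*I)) ≈ -7.8029e-5 + 4.1809e-5*I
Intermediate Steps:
G = sqrt(511) (G = sqrt(490 + 21) = sqrt(511) ≈ 22.605)
X(o) = (-433 + o)*(o + sqrt(511)) (X(o) = (o - 433)*(o + sqrt(511)) = (-433 + o)*(o + sqrt(511)))
1/X(S(M(3))) = 1/((13*sqrt(-1))**2 - 5629*sqrt(-1) - 433*sqrt(511) + (13*sqrt(-1))*sqrt(511)) = 1/((13*I)**2 - 5629*I - 433*sqrt(511) + (13*I)*sqrt(511)) = 1/(-169 - 5629*I - 433*sqrt(511) + 13*I*sqrt(511))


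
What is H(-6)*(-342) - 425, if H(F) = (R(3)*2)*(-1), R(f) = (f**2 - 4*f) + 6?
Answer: 1627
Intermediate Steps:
R(f) = 6 + f**2 - 4*f
H(F) = -6 (H(F) = ((6 + 3**2 - 4*3)*2)*(-1) = ((6 + 9 - 12)*2)*(-1) = (3*2)*(-1) = 6*(-1) = -6)
H(-6)*(-342) - 425 = -6*(-342) - 425 = 2052 - 425 = 1627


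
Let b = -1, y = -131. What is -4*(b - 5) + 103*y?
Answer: -13469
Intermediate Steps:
-4*(b - 5) + 103*y = -4*(-1 - 5) + 103*(-131) = -4*(-6) - 13493 = 24 - 13493 = -13469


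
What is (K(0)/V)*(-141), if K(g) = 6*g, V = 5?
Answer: 0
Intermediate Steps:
(K(0)/V)*(-141) = ((6*0)/5)*(-141) = (0*(⅕))*(-141) = 0*(-141) = 0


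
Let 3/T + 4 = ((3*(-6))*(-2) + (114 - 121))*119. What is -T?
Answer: -1/1149 ≈ -0.00087032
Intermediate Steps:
T = 1/1149 (T = 3/(-4 + ((3*(-6))*(-2) + (114 - 121))*119) = 3/(-4 + (-18*(-2) - 7)*119) = 3/(-4 + (36 - 7)*119) = 3/(-4 + 29*119) = 3/(-4 + 3451) = 3/3447 = 3*(1/3447) = 1/1149 ≈ 0.00087032)
-T = -1*1/1149 = -1/1149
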